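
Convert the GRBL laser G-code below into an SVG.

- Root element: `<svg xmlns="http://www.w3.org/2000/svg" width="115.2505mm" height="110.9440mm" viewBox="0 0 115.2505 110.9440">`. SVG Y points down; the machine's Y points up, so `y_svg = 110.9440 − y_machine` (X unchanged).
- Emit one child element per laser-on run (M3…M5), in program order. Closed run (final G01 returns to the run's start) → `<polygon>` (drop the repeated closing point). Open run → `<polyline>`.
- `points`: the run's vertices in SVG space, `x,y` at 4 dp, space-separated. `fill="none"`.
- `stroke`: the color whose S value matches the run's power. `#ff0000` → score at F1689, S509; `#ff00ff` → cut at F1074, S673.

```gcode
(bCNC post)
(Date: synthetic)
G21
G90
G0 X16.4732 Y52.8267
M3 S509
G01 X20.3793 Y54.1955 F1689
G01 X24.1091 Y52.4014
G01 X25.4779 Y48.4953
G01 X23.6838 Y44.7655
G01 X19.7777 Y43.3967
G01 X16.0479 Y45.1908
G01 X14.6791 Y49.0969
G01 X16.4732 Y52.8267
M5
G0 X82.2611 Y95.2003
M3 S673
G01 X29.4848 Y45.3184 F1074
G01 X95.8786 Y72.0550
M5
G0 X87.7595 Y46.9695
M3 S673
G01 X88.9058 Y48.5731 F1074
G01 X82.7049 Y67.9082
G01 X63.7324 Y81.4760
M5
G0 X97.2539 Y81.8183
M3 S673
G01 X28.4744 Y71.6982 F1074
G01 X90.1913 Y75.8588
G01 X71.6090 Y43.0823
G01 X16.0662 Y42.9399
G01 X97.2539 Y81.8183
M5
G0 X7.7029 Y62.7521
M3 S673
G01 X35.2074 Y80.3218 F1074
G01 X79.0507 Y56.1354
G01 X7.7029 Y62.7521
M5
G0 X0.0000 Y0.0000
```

<svg xmlns="http://www.w3.org/2000/svg" width="115.2505mm" height="110.9440mm" viewBox="0 0 115.2505 110.9440">
  <polygon points="16.4732,58.1173 20.3793,56.7485 24.1091,58.5426 25.4779,62.4487 23.6838,66.1785 19.7777,67.5473 16.0479,65.7532 14.6791,61.8471" fill="none" stroke="#ff0000"/>
  <polyline points="82.2611,15.7437 29.4848,65.6256 95.8786,38.8890" fill="none" stroke="#ff00ff"/>
  <polyline points="87.7595,63.9745 88.9058,62.3709 82.7049,43.0358 63.7324,29.4680" fill="none" stroke="#ff00ff"/>
  <polygon points="97.2539,29.1257 28.4744,39.2458 90.1913,35.0852 71.6090,67.8617 16.0662,68.0041" fill="none" stroke="#ff00ff"/>
  <polygon points="7.7029,48.1919 35.2074,30.6222 79.0507,54.8086" fill="none" stroke="#ff00ff"/>
</svg>

Machine Y-up, SVG Y-down with viewBox height 110.9440, so y_svg = 110.9440 − y_machine; X carries over.

Run 1: S509 ⇒ score layer `#ff0000`. The run returns to its start, so emit a `<polygon>` with points (Y-flipped): 16.4732,58.1173 20.3793,56.7485 24.1091,58.5426 25.4779,62.4487 23.6838,66.1785 19.7777,67.5473 16.0479,65.7532 14.6791,61.8471.

Run 2: S673 ⇒ cut layer `#ff00ff`. The run is open, so emit a `<polyline>` with points (Y-flipped): 82.2611,15.7437 29.4848,65.6256 95.8786,38.8890.

Run 3: power S673 maps to stroke `#ff00ff` (cut). The run is open, so emit a `<polyline>` with points (Y-flipped): 87.7595,63.9745 88.9058,62.3709 82.7049,43.0358 63.7324,29.4680.

Run 4: the run's S673 means `#ff00ff` (cut). The run returns to its start, so emit a `<polygon>` with points (Y-flipped): 97.2539,29.1257 28.4744,39.2458 90.1913,35.0852 71.6090,67.8617 16.0662,68.0041.

Run 5: S673 ⇒ cut layer `#ff00ff`. The run returns to its start, so emit a `<polygon>` with points (Y-flipped): 7.7029,48.1919 35.2074,30.6222 79.0507,54.8086.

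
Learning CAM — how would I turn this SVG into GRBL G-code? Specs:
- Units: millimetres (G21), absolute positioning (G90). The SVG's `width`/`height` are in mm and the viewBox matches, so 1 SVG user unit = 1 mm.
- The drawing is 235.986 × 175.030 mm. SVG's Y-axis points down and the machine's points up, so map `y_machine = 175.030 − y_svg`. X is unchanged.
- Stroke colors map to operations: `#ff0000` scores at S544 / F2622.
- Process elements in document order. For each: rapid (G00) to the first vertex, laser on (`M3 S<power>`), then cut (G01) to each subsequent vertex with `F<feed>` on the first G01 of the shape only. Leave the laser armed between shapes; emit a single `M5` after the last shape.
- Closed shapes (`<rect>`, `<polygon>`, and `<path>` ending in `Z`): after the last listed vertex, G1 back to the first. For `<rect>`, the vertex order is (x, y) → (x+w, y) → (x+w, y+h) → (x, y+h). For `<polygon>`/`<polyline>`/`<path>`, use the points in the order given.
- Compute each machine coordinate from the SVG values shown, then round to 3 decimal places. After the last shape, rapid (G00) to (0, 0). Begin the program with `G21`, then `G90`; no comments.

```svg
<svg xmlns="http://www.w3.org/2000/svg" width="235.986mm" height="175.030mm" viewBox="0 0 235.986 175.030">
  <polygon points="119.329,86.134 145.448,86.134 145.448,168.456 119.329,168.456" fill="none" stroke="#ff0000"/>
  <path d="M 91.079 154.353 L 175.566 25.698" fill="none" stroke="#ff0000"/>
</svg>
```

G21
G90
G00 X119.329 Y88.896
M3 S544
G01 X145.448 Y88.896 F2622
G01 X145.448 Y6.574
G01 X119.329 Y6.574
G01 X119.329 Y88.896
G00 X91.079 Y20.677
M3 S544
G01 X175.566 Y149.332 F2622
M5
G00 X0.000 Y0.000

1 u = 1 mm; y_m = 175.030 − y.

[1] `<polygon>` rectangle, #ff0000→score S544 F2622: (119.329,88.896) → (145.448,88.896) → (145.448,6.574) → (119.329,6.574) → (119.329,88.896) (closed)

[2] `<path>` line segment, #ff0000→score S544 F2622: (91.079,20.677) → (175.566,149.332)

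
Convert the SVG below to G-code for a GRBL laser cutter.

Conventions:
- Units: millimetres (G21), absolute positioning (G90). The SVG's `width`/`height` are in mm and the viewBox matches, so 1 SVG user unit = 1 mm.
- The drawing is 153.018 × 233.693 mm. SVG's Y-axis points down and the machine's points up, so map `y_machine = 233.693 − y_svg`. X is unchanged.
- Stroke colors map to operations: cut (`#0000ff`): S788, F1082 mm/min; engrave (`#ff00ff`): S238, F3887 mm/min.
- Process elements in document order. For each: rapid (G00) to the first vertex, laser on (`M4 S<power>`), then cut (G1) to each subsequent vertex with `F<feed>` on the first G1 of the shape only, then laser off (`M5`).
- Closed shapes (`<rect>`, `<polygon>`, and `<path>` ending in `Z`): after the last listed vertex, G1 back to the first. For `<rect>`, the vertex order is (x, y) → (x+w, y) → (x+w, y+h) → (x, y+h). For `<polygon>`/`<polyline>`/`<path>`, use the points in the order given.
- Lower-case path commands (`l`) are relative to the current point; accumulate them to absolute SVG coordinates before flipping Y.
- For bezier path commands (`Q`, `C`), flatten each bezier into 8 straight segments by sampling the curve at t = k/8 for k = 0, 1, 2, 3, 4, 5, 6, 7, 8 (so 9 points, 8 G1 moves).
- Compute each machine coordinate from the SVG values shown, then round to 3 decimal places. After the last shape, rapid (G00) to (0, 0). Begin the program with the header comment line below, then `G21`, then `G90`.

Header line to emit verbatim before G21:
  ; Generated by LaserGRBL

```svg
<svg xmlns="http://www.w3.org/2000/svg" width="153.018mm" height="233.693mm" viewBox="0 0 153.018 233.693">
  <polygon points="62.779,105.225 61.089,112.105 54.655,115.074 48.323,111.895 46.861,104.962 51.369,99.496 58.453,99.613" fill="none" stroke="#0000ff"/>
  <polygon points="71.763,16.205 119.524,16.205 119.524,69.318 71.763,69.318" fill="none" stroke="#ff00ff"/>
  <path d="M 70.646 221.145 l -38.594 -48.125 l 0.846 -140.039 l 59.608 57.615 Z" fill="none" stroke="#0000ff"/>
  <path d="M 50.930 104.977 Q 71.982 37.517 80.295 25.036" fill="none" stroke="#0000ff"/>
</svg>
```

; Generated by LaserGRBL
G21
G90
G00 X62.779 Y128.468
M4 S788
G1 X61.089 Y121.588 F1082
G1 X54.655 Y118.619
G1 X48.323 Y121.798
G1 X46.861 Y128.731
G1 X51.369 Y134.197
G1 X58.453 Y134.080
G1 X62.779 Y128.468
M5
G00 X71.763 Y217.488
M4 S238
G1 X119.524 Y217.488 F3887
G1 X119.524 Y164.375
G1 X71.763 Y164.375
G1 X71.763 Y217.488
M5
G00 X70.646 Y12.548
M4 S788
G1 X32.052 Y60.673 F1082
G1 X32.898 Y200.712
G1 X92.506 Y143.097
G1 X70.646 Y12.548
M5
G00 X50.930 Y128.716
M4 S788
G1 X55.994 Y144.722 F1082
G1 X60.660 Y159.010
G1 X64.928 Y171.580
G1 X68.797 Y182.431
G1 X72.269 Y191.565
G1 X75.342 Y198.980
G1 X78.018 Y204.678
G1 X80.295 Y208.657
M5
G00 X0.000 Y0.000

1 u = 1 mm; y_m = 233.693 − y.

[1] `<polygon>` regular polygon, #0000ff→cut S788 F1082: (62.779,128.468) → (61.089,121.588) → (54.655,118.619) → (48.323,121.798) → (46.861,128.731) → (51.369,134.197) → (58.453,134.080) → (62.779,128.468) (closed)

[2] `<polygon>` rectangle, #ff00ff→engrave S238 F3887: (71.763,217.488) → (119.524,217.488) → (119.524,164.375) → (71.763,164.375) → (71.763,217.488) (closed)

[3] `<path>` closed polygon, #0000ff→cut S788 F1082: (70.646,12.548) → (32.052,60.673) → (32.898,200.712) → (92.506,143.097) → (70.646,12.548) (closed)

[4] `<path>` quadratic bezier, #0000ff→cut S788 F1082: (50.930,128.716) → (55.994,144.722) → (60.660,159.010) → (64.928,171.580) → (68.797,182.431) → (72.269,191.565) → (75.342,198.980) → (78.018,204.678) → (80.295,208.657)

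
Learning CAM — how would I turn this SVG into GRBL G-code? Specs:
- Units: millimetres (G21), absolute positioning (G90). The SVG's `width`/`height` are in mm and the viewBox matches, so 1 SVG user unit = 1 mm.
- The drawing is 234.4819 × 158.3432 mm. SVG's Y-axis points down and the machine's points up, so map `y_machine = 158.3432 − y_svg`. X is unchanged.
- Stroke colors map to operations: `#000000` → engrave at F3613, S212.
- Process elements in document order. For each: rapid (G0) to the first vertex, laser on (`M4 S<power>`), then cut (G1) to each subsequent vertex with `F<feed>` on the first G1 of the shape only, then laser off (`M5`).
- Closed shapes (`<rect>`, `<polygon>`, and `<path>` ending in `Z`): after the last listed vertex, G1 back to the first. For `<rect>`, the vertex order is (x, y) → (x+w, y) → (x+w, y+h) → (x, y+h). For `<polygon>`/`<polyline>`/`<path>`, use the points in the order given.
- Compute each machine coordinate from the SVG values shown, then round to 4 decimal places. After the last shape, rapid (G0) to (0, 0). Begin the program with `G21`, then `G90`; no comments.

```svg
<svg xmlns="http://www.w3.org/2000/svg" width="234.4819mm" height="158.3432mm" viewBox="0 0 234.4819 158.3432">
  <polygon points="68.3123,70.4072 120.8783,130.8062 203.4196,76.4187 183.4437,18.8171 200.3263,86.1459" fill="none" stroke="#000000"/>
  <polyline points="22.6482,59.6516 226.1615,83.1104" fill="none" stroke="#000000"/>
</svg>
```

G21
G90
G0 X68.3123 Y87.9360
M4 S212
G1 X120.8783 Y27.5370 F3613
G1 X203.4196 Y81.9245
G1 X183.4437 Y139.5261
G1 X200.3263 Y72.1973
G1 X68.3123 Y87.9360
M5
G0 X22.6482 Y98.6916
M4 S212
G1 X226.1615 Y75.2328 F3613
M5
G0 X0.0000 Y0.0000

1 u = 1 mm; y_m = 158.3432 − y.

[1] `<polygon>` closed polygon, #000000→engrave S212 F3613: (68.3123,87.9360) → (120.8783,27.5370) → (203.4196,81.9245) → (183.4437,139.5261) → (200.3263,72.1973) → (68.3123,87.9360) (closed)

[2] `<polyline>` line segment, #000000→engrave S212 F3613: (22.6482,98.6916) → (226.1615,75.2328)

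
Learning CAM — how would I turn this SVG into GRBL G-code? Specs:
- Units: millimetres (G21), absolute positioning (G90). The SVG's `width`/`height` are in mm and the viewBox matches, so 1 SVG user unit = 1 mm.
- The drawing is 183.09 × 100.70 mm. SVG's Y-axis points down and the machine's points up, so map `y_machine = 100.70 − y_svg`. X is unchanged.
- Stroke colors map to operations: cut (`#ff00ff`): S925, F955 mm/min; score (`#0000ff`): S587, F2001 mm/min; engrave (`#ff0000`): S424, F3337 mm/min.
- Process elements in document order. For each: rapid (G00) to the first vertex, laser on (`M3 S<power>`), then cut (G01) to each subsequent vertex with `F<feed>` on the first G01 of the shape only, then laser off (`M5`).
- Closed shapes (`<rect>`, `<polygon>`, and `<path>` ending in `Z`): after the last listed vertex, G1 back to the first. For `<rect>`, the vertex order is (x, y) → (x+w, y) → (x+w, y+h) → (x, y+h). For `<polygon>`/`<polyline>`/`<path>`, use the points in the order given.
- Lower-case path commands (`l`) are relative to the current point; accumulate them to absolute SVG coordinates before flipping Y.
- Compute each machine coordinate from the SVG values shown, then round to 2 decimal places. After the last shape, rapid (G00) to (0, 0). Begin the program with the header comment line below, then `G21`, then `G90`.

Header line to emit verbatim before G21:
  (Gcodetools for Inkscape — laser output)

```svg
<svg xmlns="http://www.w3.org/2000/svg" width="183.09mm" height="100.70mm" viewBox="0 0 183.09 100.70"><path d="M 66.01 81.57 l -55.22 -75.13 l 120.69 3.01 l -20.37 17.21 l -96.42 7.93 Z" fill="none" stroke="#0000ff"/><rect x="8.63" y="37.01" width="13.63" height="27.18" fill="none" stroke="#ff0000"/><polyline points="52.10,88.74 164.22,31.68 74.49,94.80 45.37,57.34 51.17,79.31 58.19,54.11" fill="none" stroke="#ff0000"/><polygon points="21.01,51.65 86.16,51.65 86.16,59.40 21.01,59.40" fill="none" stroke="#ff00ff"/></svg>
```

(Gcodetools for Inkscape — laser output)
G21
G90
G00 X66.01 Y19.13
M3 S587
G01 X10.79 Y94.26 F2001
G01 X131.48 Y91.25
G01 X111.11 Y74.04
G01 X14.69 Y66.11
G01 X66.01 Y19.13
M5
G00 X8.63 Y63.69
M3 S424
G01 X22.26 Y63.69 F3337
G01 X22.26 Y36.51
G01 X8.63 Y36.51
G01 X8.63 Y63.69
M5
G00 X52.10 Y11.96
M3 S424
G01 X164.22 Y69.02 F3337
G01 X74.49 Y5.90
G01 X45.37 Y43.36
G01 X51.17 Y21.39
G01 X58.19 Y46.59
M5
G00 X21.01 Y49.05
M3 S925
G01 X86.16 Y49.05 F955
G01 X86.16 Y41.30
G01 X21.01 Y41.30
G01 X21.01 Y49.05
M5
G00 X0.00 Y0.00

viewBox `0 0 183.09 100.70` with mm width/height → 1 unit = 1 mm. Flip: y_m = 100.70 − y_svg.

**Shape 1** — `<path>` closed polygon, stroke `#0000ff` → score (S587, F2001). Machine vertices: (66.01,19.13) → (10.79,94.26) → (131.48,91.25) → (111.11,74.04) → (14.69,66.11) → (66.01,19.13). Closed: final G1 returns to the first vertex.

**Shape 2** — `<rect>` rectangle, stroke `#ff0000` → engrave (S424, F3337). Machine vertices: (8.63,63.69) → (22.26,63.69) → (22.26,36.51) → (8.63,36.51) → (8.63,63.69). Closed: final G1 returns to the first vertex.

**Shape 3** — `<polyline>` open polyline, stroke `#ff0000` → engrave (S424, F3337). Machine vertices: (52.10,11.96) → (164.22,69.02) → (74.49,5.90) → (45.37,43.36) → (51.17,21.39) → (58.19,46.59). Open path.

**Shape 4** — `<polygon>` rectangle, stroke `#ff00ff` → cut (S925, F955). Machine vertices: (21.01,49.05) → (86.16,49.05) → (86.16,41.30) → (21.01,41.30) → (21.01,49.05). Closed: final G1 returns to the first vertex.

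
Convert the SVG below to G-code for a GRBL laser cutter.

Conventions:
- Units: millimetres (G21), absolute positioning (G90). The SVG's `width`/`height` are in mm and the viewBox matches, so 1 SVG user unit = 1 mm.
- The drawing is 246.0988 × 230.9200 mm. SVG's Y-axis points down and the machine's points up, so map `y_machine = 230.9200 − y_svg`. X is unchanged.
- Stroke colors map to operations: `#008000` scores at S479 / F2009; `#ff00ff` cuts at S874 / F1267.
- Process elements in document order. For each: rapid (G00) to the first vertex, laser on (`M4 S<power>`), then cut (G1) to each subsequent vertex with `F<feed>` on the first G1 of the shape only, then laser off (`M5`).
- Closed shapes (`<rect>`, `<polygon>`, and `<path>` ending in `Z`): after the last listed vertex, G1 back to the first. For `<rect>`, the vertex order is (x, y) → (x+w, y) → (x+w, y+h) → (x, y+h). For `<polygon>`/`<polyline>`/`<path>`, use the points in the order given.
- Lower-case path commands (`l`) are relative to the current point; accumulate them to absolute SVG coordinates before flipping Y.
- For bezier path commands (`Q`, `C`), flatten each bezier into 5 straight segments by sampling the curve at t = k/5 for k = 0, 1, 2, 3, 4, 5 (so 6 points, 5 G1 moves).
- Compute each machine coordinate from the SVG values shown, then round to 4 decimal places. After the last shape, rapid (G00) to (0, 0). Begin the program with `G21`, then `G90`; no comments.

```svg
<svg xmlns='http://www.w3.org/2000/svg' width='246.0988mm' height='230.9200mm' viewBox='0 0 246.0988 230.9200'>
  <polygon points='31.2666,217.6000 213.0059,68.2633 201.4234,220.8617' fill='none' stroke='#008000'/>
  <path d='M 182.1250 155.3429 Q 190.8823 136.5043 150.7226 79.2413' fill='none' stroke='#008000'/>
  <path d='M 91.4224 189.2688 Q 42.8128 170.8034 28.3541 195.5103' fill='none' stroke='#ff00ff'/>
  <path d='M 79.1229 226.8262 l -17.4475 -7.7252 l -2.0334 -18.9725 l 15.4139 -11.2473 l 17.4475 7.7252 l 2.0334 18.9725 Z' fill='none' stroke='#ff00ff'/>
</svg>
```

G21
G90
G00 X31.2666 Y13.3200
M4 S479
G1 X213.0059 Y162.6567 F2009
G1 X201.4234 Y10.0583
G1 X31.2666 Y13.3200
M5
G00 X182.1250 Y75.5771
M4 S479
G1 X183.6712 Y84.6495 F2009
G1 X181.3041 Y96.7959
G1 X175.0236 Y112.0162
G1 X164.8298 Y130.3105
G1 X150.7226 Y151.6787
M5
G00 X91.4224 Y41.6512
M4 S874
G1 X73.3446 Y47.3105 F1267
G1 X57.9989 Y49.5160
G1 X45.3852 Y48.2677
G1 X35.5036 Y43.5656
G1 X28.3541 Y35.4097
M5
G00 X79.1229 Y4.0938
M4 S874
G1 X61.6754 Y11.8190 F1267
G1 X59.6420 Y30.7915
G1 X75.0559 Y42.0388
G1 X92.5034 Y34.3136
G1 X94.5368 Y15.3411
G1 X79.1229 Y4.0938
M5
G00 X0.0000 Y0.0000

viewBox `0 0 246.0988 230.9200` with mm width/height → 1 unit = 1 mm. Flip: y_m = 230.9200 − y_svg.

**Shape 1** — `<polygon>` closed polygon, stroke `#008000` → score (S479, F2009). Machine vertices: (31.2666,13.3200) → (213.0059,162.6567) → (201.4234,10.0583) → (31.2666,13.3200). Closed: final G1 returns to the first vertex.

**Shape 2** — `<path>` quadratic bezier, stroke `#008000` → score (S479, F2009). Control points (SVG): P0=(182.1250,155.3429), P1=(190.8823,136.5043), P2=(150.7226,79.2413); sampled at t=k/5. Machine vertices: (182.1250,75.5771) → (183.6712,84.6495) → (181.3041,96.7959) → (175.0236,112.0162) → (164.8298,130.3105) → (150.7226,151.6787). Open path.

**Shape 3** — `<path>` quadratic bezier, stroke `#ff00ff` → cut (S874, F1267). Control points (SVG): P0=(91.4224,189.2688), P1=(42.8128,170.8034), P2=(28.3541,195.5103); sampled at t=k/5. Machine vertices: (91.4224,41.6512) → (73.3446,47.3105) → (57.9989,49.5160) → (45.3852,48.2677) → (35.5036,43.5656) → (28.3541,35.4097). Open path.

**Shape 4** — `<path>` regular polygon, stroke `#ff00ff` → cut (S874, F1267). Machine vertices: (79.1229,4.0938) → (61.6754,11.8190) → (59.6420,30.7915) → (75.0559,42.0388) → (92.5034,34.3136) → (94.5368,15.3411) → (79.1229,4.0938). Closed: final G1 returns to the first vertex.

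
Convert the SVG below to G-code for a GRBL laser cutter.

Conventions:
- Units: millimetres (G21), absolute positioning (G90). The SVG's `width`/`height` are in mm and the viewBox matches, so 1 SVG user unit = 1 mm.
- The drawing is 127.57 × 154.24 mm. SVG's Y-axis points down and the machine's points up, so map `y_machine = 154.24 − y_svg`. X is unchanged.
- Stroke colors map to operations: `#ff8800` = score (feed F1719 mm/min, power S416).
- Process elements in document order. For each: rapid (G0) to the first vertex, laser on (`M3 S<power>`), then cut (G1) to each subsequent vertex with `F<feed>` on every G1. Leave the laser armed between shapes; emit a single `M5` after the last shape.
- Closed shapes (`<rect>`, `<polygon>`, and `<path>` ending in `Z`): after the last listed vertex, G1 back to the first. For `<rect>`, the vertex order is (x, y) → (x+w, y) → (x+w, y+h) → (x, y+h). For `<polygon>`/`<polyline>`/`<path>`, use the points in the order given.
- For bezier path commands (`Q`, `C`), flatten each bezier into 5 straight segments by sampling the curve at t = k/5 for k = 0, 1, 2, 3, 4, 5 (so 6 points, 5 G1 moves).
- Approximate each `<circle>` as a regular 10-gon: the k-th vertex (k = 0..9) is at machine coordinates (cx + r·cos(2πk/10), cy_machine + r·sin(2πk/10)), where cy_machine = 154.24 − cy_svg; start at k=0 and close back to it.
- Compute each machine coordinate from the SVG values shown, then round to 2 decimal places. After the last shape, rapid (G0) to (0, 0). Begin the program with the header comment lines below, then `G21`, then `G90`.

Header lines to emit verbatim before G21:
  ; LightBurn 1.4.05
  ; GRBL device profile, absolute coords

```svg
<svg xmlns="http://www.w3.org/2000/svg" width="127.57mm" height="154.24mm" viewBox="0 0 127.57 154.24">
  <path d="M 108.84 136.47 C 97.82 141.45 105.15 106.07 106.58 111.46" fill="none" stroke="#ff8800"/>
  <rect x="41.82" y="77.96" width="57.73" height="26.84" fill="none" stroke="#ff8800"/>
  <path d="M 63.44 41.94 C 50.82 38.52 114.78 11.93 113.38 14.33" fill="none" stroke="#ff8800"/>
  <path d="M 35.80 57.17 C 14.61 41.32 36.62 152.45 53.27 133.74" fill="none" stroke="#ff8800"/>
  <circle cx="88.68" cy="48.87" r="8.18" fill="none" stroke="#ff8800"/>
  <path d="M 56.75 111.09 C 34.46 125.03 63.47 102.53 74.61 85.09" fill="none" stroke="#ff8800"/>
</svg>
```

; LightBurn 1.4.05
; GRBL device profile, absolute coords
G21
G90
G0 X108.84 Y17.77
M3 S416
G1 X104.24 Y18.98 F1719
G1 X102.87 Y25.97 F1719
G1 X103.58 Y34.87 F1719
G1 X105.21 Y41.77 F1719
G1 X106.58 Y42.78 F1719
G0 X41.82 Y76.28
M3 S416
G1 X99.55 Y76.28 F1719
G1 X99.55 Y49.44 F1719
G1 X41.82 Y49.44 F1719
G1 X41.82 Y76.28 F1719
G0 X63.44 Y112.30
M3 S416
G1 X63.92 Y116.72 F1719
G1 X75.97 Y124.19 F1719
G1 X92.77 Y132.21 F1719
G1 X107.51 Y138.29 F1719
G1 X113.38 Y139.91 F1719
G0 X35.80 Y97.07
M3 S416
G1 X27.88 Y93.40 F1719
G1 X28.00 Y71.58 F1719
G1 X33.83 Y43.93 F1719
G1 X43.03 Y22.80 F1719
G1 X53.27 Y20.50 F1719
G0 X96.86 Y105.37
M3 S416
G1 X95.30 Y110.18 F1719
G1 X91.21 Y113.15 F1719
G1 X86.15 Y113.15 F1719
G1 X82.06 Y110.18 F1719
G1 X80.50 Y105.37 F1719
G1 X82.06 Y100.56 F1719
G1 X86.15 Y97.59 F1719
G1 X91.21 Y97.59 F1719
G1 X95.30 Y100.56 F1719
G1 X96.86 Y105.37 F1719
G0 X56.75 Y43.15
M3 S416
G1 X48.98 Y38.83 F1719
G1 X50.20 Y41.26 F1719
G1 X57.09 Y48.45 F1719
G1 X66.33 Y58.41 F1719
G1 X74.61 Y69.15 F1719
M5
G0 X0.00 Y0.00

Since the viewBox matches the mm dimensions, user units are millimetres directly. The only transform is the Y-flip y_m = 154.24 − y_svg.

Shape 1 is a cubic bezier drawn with `<path>`. Its stroke #ff8800 means score at S416, F1719. After flipping Y the toolpath is (108.84,17.77) → (104.24,18.98) → (102.87,25.97) → (103.58,34.87) → (105.21,41.77) → (106.58,42.78).

Shape 2 is a rectangle drawn with `<rect>`. Its stroke #ff8800 means score at S416, F1719. After flipping Y the toolpath is (41.82,76.28) → (99.55,76.28) → (99.55,49.44) → (41.82,49.44) → (41.82,76.28), returning to the start.

Shape 3 is a cubic bezier drawn with `<path>`. Its stroke #ff8800 means score at S416, F1719. After flipping Y the toolpath is (63.44,112.30) → (63.92,116.72) → (75.97,124.19) → (92.77,132.21) → (107.51,138.29) → (113.38,139.91).

Shape 4 is a cubic bezier drawn with `<path>`. Its stroke #ff8800 means score at S416, F1719. After flipping Y the toolpath is (35.80,97.07) → (27.88,93.40) → (28.00,71.58) → (33.83,43.93) → (43.03,22.80) → (53.27,20.50).

Shape 5 is a circle drawn with `<circle>`. Its stroke #ff8800 means score at S416, F1719. After flipping Y the toolpath is (96.86,105.37) → (95.30,110.18) → (91.21,113.15) → (86.15,113.15) → (82.06,110.18) → (80.50,105.37) → (82.06,100.56) → (86.15,97.59) → (91.21,97.59) → (95.30,100.56) → (96.86,105.37), returning to the start.

Shape 6 is a cubic bezier drawn with `<path>`. Its stroke #ff8800 means score at S416, F1719. After flipping Y the toolpath is (56.75,43.15) → (48.98,38.83) → (50.20,41.26) → (57.09,48.45) → (66.33,58.41) → (74.61,69.15).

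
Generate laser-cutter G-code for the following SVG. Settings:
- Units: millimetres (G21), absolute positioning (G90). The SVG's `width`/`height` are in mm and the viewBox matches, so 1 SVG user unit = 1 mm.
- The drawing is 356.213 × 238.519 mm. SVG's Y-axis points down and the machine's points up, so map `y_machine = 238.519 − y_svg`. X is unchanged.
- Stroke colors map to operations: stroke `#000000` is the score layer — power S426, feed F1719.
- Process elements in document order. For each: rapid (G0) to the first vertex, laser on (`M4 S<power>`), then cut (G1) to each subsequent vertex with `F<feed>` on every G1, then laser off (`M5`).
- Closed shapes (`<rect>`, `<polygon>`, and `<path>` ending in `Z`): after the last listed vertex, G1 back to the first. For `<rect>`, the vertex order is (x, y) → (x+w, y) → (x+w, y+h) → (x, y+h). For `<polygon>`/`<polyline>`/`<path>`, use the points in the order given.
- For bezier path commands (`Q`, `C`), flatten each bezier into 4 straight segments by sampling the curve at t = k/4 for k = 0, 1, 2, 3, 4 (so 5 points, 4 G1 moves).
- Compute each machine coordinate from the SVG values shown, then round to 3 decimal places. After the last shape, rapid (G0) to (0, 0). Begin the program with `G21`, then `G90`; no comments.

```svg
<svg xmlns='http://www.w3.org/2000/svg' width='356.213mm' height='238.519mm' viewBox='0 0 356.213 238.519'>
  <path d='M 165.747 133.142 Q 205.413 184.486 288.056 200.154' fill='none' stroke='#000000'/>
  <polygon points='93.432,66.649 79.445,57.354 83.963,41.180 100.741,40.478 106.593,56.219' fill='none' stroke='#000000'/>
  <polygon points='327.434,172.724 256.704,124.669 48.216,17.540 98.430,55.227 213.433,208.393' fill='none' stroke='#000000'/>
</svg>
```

G21
G90
G0 X165.747 Y105.377
M4 S426
G1 X188.266 Y81.935 F1719
G1 X216.157 Y62.952 F1719
G1 X249.421 Y48.429 F1719
G1 X288.056 Y38.365 F1719
M5
G0 X93.432 Y171.870
M4 S426
G1 X79.445 Y181.165 F1719
G1 X83.963 Y197.339 F1719
G1 X100.741 Y198.041 F1719
G1 X106.593 Y182.300 F1719
G1 X93.432 Y171.870 F1719
M5
G0 X327.434 Y65.795
M4 S426
G1 X256.704 Y113.850 F1719
G1 X48.216 Y220.979 F1719
G1 X98.430 Y183.292 F1719
G1 X213.433 Y30.126 F1719
G1 X327.434 Y65.795 F1719
M5
G0 X0.000 Y0.000

Since the viewBox matches the mm dimensions, user units are millimetres directly. The only transform is the Y-flip y_m = 238.519 − y_svg.

Shape 1 is a quadratic bezier drawn with `<path>`. Its stroke #000000 means score at S426, F1719. After flipping Y the toolpath is (165.747,105.377) → (188.266,81.935) → (216.157,62.952) → (249.421,48.429) → (288.056,38.365).

Shape 2 is a regular polygon drawn with `<polygon>`. Its stroke #000000 means score at S426, F1719. After flipping Y the toolpath is (93.432,171.870) → (79.445,181.165) → (83.963,197.339) → (100.741,198.041) → (106.593,182.300) → (93.432,171.870), returning to the start.

Shape 3 is a closed polygon drawn with `<polygon>`. Its stroke #000000 means score at S426, F1719. After flipping Y the toolpath is (327.434,65.795) → (256.704,113.850) → (48.216,220.979) → (98.430,183.292) → (213.433,30.126) → (327.434,65.795), returning to the start.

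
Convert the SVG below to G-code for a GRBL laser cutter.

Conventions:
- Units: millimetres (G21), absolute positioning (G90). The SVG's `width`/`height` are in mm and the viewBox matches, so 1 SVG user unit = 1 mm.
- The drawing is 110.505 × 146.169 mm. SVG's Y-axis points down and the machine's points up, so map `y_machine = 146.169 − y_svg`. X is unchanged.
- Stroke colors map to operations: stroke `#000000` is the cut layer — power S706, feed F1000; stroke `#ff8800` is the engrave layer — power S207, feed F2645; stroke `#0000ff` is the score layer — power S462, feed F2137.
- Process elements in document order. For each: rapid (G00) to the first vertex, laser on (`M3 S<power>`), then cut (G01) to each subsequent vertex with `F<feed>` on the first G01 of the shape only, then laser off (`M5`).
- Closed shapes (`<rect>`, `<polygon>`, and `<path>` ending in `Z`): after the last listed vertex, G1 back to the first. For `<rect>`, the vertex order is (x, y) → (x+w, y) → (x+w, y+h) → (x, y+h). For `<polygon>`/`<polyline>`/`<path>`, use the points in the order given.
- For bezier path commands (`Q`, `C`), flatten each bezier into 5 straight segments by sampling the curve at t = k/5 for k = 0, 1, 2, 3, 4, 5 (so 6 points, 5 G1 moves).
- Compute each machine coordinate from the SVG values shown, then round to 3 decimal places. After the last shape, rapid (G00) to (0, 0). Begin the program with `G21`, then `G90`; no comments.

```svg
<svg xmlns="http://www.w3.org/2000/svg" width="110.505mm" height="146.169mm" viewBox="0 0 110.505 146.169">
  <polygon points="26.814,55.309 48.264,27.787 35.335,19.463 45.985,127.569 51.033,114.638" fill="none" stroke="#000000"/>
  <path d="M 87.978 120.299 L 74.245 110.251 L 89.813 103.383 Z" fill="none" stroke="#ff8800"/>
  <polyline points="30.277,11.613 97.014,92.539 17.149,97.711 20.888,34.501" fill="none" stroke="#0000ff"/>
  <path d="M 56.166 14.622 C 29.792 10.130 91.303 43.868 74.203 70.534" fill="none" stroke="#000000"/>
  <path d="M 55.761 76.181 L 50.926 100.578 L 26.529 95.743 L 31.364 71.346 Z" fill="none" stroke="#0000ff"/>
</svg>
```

viewBox `0 0 110.505 146.169` with mm width/height → 1 unit = 1 mm. Flip: y_m = 146.169 − y_svg.

**Shape 1** — `<polygon>` closed polygon, stroke `#000000` → cut (S706, F1000). Machine vertices: (26.814,90.860) → (48.264,118.382) → (35.335,126.706) → (45.985,18.600) → (51.033,31.531) → (26.814,90.860). Closed: final G1 returns to the first vertex.

**Shape 2** — `<path>` regular polygon, stroke `#ff8800` → engrave (S207, F2645). Machine vertices: (87.978,25.870) → (74.245,35.918) → (89.813,42.786) → (87.978,25.870). Closed: final G1 returns to the first vertex.

**Shape 3** — `<polyline>` open polyline, stroke `#0000ff` → score (S462, F2137). Machine vertices: (30.277,134.556) → (97.014,53.630) → (17.149,48.458) → (20.888,111.668). Open path.

**Shape 4** — `<path>` cubic bezier, stroke `#000000` → cut (S706, F1000). Control points (SVG): P0=(56.166,14.622), P1=(29.792,10.130), P2=(91.303,43.868), P3=(74.203,70.534); sampled at t=k/5. Machine vertices: (56.166,131.547) → (49.556,130.017) → (56.046,121.486) → (67.645,108.129) → (76.362,92.121) → (74.203,75.635). Open path.

**Shape 5** — `<path>` regular polygon, stroke `#0000ff` → score (S462, F2137). Machine vertices: (55.761,69.988) → (50.926,45.591) → (26.529,50.426) → (31.364,74.823) → (55.761,69.988). Closed: final G1 returns to the first vertex.

G21
G90
G00 X26.814 Y90.860
M3 S706
G01 X48.264 Y118.382 F1000
G01 X35.335 Y126.706
G01 X45.985 Y18.600
G01 X51.033 Y31.531
G01 X26.814 Y90.860
M5
G00 X87.978 Y25.870
M3 S207
G01 X74.245 Y35.918 F2645
G01 X89.813 Y42.786
G01 X87.978 Y25.870
M5
G00 X30.277 Y134.556
M3 S462
G01 X97.014 Y53.630 F2137
G01 X17.149 Y48.458
G01 X20.888 Y111.668
M5
G00 X56.166 Y131.547
M3 S706
G01 X49.556 Y130.017 F1000
G01 X56.046 Y121.486
G01 X67.645 Y108.129
G01 X76.362 Y92.121
G01 X74.203 Y75.635
M5
G00 X55.761 Y69.988
M3 S462
G01 X50.926 Y45.591 F2137
G01 X26.529 Y50.426
G01 X31.364 Y74.823
G01 X55.761 Y69.988
M5
G00 X0.000 Y0.000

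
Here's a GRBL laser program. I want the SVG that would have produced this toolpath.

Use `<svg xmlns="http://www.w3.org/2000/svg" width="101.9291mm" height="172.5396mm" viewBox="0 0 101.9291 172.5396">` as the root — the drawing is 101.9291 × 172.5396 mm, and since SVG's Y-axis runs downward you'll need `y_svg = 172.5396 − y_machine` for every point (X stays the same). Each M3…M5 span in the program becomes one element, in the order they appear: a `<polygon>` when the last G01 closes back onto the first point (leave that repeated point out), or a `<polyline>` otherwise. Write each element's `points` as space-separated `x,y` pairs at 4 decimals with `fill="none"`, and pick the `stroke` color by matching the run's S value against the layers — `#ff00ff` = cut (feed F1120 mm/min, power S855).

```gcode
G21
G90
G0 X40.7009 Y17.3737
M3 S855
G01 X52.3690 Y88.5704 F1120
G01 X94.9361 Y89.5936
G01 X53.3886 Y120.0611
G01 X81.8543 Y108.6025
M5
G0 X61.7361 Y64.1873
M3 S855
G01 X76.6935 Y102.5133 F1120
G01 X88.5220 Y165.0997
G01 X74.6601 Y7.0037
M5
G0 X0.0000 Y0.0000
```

<svg xmlns="http://www.w3.org/2000/svg" width="101.9291mm" height="172.5396mm" viewBox="0 0 101.9291 172.5396">
  <polyline points="40.7009,155.1659 52.3690,83.9692 94.9361,82.9460 53.3886,52.4785 81.8543,63.9371" fill="none" stroke="#ff00ff"/>
  <polyline points="61.7361,108.3523 76.6935,70.0263 88.5220,7.4399 74.6601,165.5359" fill="none" stroke="#ff00ff"/>
</svg>

y_svg = 172.5396 − y_m. Every run uses S855, so all elements get stroke `#ff00ff` (cut).

[1] open run; points: 40.7009,155.1659 52.3690,83.9692 94.9361,82.9460 53.3886,52.4785 81.8543,63.9371

[2] open run; points: 61.7361,108.3523 76.6935,70.0263 88.5220,7.4399 74.6601,165.5359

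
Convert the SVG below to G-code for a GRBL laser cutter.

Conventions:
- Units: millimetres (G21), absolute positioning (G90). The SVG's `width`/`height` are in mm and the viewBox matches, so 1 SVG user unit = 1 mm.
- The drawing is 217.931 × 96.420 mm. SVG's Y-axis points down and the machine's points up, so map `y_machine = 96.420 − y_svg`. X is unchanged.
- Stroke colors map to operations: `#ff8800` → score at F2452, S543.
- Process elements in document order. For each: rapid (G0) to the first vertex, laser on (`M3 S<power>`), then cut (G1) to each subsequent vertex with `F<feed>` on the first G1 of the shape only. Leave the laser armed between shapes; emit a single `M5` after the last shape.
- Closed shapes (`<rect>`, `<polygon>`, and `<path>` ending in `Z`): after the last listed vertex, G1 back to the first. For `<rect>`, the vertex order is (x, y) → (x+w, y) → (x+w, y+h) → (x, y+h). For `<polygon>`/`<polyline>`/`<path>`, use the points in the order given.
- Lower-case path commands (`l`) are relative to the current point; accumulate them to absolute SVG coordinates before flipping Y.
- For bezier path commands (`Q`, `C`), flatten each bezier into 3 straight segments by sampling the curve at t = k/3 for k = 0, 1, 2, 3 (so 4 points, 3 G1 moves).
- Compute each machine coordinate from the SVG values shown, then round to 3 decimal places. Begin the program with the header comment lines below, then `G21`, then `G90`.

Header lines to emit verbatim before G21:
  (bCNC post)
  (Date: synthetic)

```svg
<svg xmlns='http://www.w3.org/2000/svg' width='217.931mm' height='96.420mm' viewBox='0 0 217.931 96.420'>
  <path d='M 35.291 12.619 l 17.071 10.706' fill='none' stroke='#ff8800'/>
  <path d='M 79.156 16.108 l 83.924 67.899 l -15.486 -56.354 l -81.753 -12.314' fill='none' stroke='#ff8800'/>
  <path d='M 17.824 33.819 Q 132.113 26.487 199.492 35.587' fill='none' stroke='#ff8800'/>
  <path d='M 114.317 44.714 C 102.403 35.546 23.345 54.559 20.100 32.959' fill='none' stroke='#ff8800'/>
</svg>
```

viewBox `0 0 217.931 96.420` with mm width/height → 1 unit = 1 mm. Flip: y_m = 96.420 − y_svg.

**Shape 1** — `<path>` line segment, stroke `#ff8800` → score (S543, F2452). Machine vertices: (35.291,83.801) → (52.362,73.095). Open path.

**Shape 2** — `<path>` open polyline, stroke `#ff8800` → score (S543, F2452). Machine vertices: (79.156,80.312) → (163.080,12.413) → (147.594,68.767) → (65.841,81.081). Open path.

**Shape 3** — `<path>` quadratic bezier, stroke `#ff8800` → score (S543, F2452). Control points (SVG): P0=(17.824,33.819), P1=(132.113,26.487), P2=(199.492,35.587); sampled at t=k/3. Machine vertices: (17.824,62.601) → (88.804,65.663) → (149.360,65.074) → (199.492,60.833). Open path.

**Shape 4** — `<path>` cubic bezier, stroke `#ff8800` → score (S543, F2452). Control points (SVG): P0=(114.317,44.714), P1=(102.403,35.546), P2=(23.345,54.559), P3=(20.100,32.959); sampled at t=k/3. Machine vertices: (114.317,51.706) → (85.316,54.028) → (43.321,52.851) → (20.100,63.461). Open path.

(bCNC post)
(Date: synthetic)
G21
G90
G0 X35.291 Y83.801
M3 S543
G1 X52.362 Y73.095 F2452
G0 X79.156 Y80.312
M3 S543
G1 X163.080 Y12.413 F2452
G1 X147.594 Y68.767
G1 X65.841 Y81.081
G0 X17.824 Y62.601
M3 S543
G1 X88.804 Y65.663 F2452
G1 X149.360 Y65.074
G1 X199.492 Y60.833
G0 X114.317 Y51.706
M3 S543
G1 X85.316 Y54.028 F2452
G1 X43.321 Y52.851
G1 X20.100 Y63.461
M5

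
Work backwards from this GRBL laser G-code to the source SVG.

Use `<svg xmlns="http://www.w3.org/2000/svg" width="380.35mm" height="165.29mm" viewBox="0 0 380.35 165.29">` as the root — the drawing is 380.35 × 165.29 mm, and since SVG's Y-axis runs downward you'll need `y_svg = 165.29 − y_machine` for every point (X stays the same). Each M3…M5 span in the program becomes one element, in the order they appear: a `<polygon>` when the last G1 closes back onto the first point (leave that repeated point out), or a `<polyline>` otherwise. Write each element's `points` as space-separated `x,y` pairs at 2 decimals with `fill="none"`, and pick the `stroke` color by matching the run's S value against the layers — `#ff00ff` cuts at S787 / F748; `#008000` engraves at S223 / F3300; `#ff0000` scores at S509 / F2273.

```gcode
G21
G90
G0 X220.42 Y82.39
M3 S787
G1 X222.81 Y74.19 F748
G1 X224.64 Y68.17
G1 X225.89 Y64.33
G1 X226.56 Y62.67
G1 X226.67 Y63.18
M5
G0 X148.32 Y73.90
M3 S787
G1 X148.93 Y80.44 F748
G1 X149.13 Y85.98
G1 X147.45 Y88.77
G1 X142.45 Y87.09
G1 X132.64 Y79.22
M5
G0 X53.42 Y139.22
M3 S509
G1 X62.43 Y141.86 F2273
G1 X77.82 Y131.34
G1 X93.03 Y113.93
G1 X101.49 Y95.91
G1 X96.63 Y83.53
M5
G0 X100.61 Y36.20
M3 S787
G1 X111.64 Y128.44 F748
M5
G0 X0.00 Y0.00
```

<svg xmlns="http://www.w3.org/2000/svg" width="380.35mm" height="165.29mm" viewBox="0 0 380.35 165.29">
  <polyline points="220.42,82.90 222.81,91.10 224.64,97.12 225.89,100.96 226.56,102.62 226.67,102.11" fill="none" stroke="#ff00ff"/>
  <polyline points="148.32,91.39 148.93,84.85 149.13,79.31 147.45,76.52 142.45,78.20 132.64,86.07" fill="none" stroke="#ff00ff"/>
  <polyline points="53.42,26.07 62.43,23.43 77.82,33.95 93.03,51.36 101.49,69.38 96.63,81.76" fill="none" stroke="#ff0000"/>
  <polyline points="100.61,129.09 111.64,36.85" fill="none" stroke="#ff00ff"/>
</svg>

y_svg = 165.29 − y_m.

[1] S787→`#ff00ff` (cut); open run; points: 220.42,82.90 222.81,91.10 224.64,97.12 225.89,100.96 226.56,102.62 226.67,102.11

[2] S787→`#ff00ff` (cut); open run; points: 148.32,91.39 148.93,84.85 149.13,79.31 147.45,76.52 142.45,78.20 132.64,86.07

[3] S509→`#ff0000` (score); open run; points: 53.42,26.07 62.43,23.43 77.82,33.95 93.03,51.36 101.49,69.38 96.63,81.76

[4] S787→`#ff00ff` (cut); open run; points: 100.61,129.09 111.64,36.85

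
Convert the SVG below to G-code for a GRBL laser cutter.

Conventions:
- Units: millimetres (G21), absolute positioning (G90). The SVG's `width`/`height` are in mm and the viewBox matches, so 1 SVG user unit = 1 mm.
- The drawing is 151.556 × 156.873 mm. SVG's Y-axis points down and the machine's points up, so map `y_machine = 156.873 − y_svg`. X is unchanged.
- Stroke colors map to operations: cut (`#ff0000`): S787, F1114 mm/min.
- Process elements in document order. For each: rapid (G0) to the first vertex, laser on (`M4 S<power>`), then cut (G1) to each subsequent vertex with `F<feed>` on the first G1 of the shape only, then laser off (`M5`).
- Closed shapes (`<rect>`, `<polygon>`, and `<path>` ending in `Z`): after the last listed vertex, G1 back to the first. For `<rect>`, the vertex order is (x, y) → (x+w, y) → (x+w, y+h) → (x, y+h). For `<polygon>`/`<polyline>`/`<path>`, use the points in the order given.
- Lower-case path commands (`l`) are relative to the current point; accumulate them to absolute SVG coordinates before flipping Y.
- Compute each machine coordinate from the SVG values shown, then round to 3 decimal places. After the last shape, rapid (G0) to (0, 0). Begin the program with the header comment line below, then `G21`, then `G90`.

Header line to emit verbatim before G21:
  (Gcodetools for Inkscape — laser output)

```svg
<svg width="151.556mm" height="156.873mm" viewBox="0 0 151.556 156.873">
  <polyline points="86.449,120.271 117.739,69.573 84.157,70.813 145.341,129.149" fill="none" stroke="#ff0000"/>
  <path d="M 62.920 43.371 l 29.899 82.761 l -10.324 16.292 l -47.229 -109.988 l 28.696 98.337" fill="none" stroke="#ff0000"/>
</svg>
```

(Gcodetools for Inkscape — laser output)
G21
G90
G0 X86.449 Y36.602
M4 S787
G1 X117.739 Y87.300 F1114
G1 X84.157 Y86.060
G1 X145.341 Y27.724
M5
G0 X62.920 Y113.502
M4 S787
G1 X92.819 Y30.741 F1114
G1 X82.495 Y14.449
G1 X35.266 Y124.437
G1 X63.962 Y26.100
M5
G0 X0.000 Y0.000

viewBox `0 0 151.556 156.873` with mm width/height → 1 unit = 1 mm. Flip: y_m = 156.873 − y_svg.

**Shape 1** — `<polyline>` open polyline, stroke `#ff0000` → cut (S787, F1114). Machine vertices: (86.449,36.602) → (117.739,87.300) → (84.157,86.060) → (145.341,27.724). Open path.

**Shape 2** — `<path>` open polyline, stroke `#ff0000` → cut (S787, F1114). Machine vertices: (62.920,113.502) → (92.819,30.741) → (82.495,14.449) → (35.266,124.437) → (63.962,26.100). Open path.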